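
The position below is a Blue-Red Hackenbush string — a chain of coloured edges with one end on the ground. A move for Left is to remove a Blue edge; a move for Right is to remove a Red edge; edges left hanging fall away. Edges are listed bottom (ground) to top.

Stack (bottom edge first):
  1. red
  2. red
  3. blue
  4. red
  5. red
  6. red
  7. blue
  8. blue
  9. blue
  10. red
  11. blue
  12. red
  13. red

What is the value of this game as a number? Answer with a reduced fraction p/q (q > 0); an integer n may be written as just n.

-3863/2048

Recurse on prefixes of the 13-edge string red red blue red red red blue blue blue red blue red red:
step 1: add red to get r; options L={ — } R={ 0 } ⇒ -1
step 2: add red to get rr; options L={ — } R={ -1 0 } ⇒ -2
step 3: add blue to get rrb; options L={ -2 } R={ -1 0 } ⇒ -3/2
step 4: add red to get rrbr; options L={ -2 } R={ -3/2 -1 0 } ⇒ -7/4
step 5: add red to get rrbrr; options L={ -2 } R={ -7/4 -3/2 -1 0 } ⇒ -15/8
step 6: add red to get rrbrrr; options L={ -2 } R={ -15/8 -7/4 -3/2 -1 0 } ⇒ -31/16
step 7: add blue to get rrbrrrb; options L={ -2 -31/16 } R={ -15/8 -7/4 -3/2 -1 0 } ⇒ -61/32
step 8: add blue to get rrbrrrbb; options L={ -2 -31/16 -61/32 } R={ -15/8 -7/4 -3/2 -1 0 } ⇒ -121/64
step 9: add blue to get rrbrrrbbb; options L={ -2 -31/16 -61/32 -121/64 } R={ -15/8 -7/4 -3/2 -1 0 } ⇒ -241/128
step 10: add red to get rrbrrrbbbr; options L={ -2 -31/16 -61/32 -121/64 } R={ -241/128 -15/8 -7/4 -3/2 -1 0 } ⇒ -483/256
step 11: add blue to get rrbrrrbbbrb; options L={ -2 -31/16 -61/32 -121/64 -483/256 } R={ -241/128 -15/8 -7/4 -3/2 -1 0 } ⇒ -965/512
step 12: add red to get rrbrrrbbbrbr; options L={ -2 -31/16 -61/32 -121/64 -483/256 } R={ -965/512 -241/128 -15/8 -7/4 -3/2 -1 0 } ⇒ -1931/1024
step 13: add red to get rrbrrrbbbrbrr; options L={ -2 -31/16 -61/32 -121/64 -483/256 } R={ -1931/1024 -965/512 -241/128 -15/8 -7/4 -3/2 -1 0 } ⇒ -3863/2048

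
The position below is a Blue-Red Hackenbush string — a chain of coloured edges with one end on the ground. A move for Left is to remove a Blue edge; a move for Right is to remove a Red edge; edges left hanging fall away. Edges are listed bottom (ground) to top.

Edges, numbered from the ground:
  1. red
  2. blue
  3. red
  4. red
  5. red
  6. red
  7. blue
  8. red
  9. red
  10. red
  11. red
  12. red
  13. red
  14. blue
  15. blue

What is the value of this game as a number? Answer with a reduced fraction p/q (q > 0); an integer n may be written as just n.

-15865/16384

edge 1 of 15 (red): { ∅ | 0 } → -1
edge 2 of 15 (blue): { -1 | 0 } → -1/2
edge 3 of 15 (red): { -1 | -1/2,0 } → -3/4
edge 4 of 15 (red): { -1 | -3/4,-1/2,0 } → -7/8
edge 5 of 15 (red): { -1 | -7/8,-3/4,-1/2,0 } → -15/16
edge 6 of 15 (red): { -1 | -15/16,-7/8,-3/4,-1/2,0 } → -31/32
edge 7 of 15 (blue): { -1,-31/32 | -15/16,-7/8,-3/4,-1/2,0 } → -61/64
edge 8 of 15 (red): { -1,-31/32 | -61/64,-15/16,-7/8,-3/4,-1/2,0 } → -123/128
edge 9 of 15 (red): { -1,-31/32 | -123/128,-61/64,-15/16,-7/8,-3/4,-1/2,0 } → -247/256
edge 10 of 15 (red): { -1,-31/32 | -247/256,-123/128,-61/64,-15/16,-7/8,-3/4,-1/2,0 } → -495/512
edge 11 of 15 (red): { -1,-31/32 | -495/512,-247/256,-123/128,-61/64,-15/16,-7/8,-3/4,-1/2,0 } → -991/1024
edge 12 of 15 (red): { -1,-31/32 | -991/1024,-495/512,-247/256,-123/128,-61/64,-15/16,-7/8,-3/4,-1/2,0 } → -1983/2048
edge 13 of 15 (red): { -1,-31/32 | -1983/2048,-991/1024,-495/512,-247/256,-123/128,-61/64,-15/16,-7/8,-3/4,-1/2,0 } → -3967/4096
edge 14 of 15 (blue): { -1,-31/32,-3967/4096 | -1983/2048,-991/1024,-495/512,-247/256,-123/128,-61/64,-15/16,-7/8,-3/4,-1/2,0 } → -7933/8192
edge 15 of 15 (blue): { -1,-31/32,-3967/4096,-7933/8192 | -1983/2048,-991/1024,-495/512,-247/256,-123/128,-61/64,-15/16,-7/8,-3/4,-1/2,0 } → -15865/16384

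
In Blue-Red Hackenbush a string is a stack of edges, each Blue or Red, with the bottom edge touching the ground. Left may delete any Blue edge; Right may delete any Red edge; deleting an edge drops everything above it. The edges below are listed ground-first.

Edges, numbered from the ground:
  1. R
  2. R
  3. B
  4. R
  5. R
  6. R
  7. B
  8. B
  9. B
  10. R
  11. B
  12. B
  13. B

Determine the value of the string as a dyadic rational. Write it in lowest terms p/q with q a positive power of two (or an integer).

-3857/2048

Prefix values for R R B R R R B B B R B B B via {L|R} + simplicity:
1 of 13 · R · max L −∞ · min R 0 → -1
2 of 13 · RR · max L −∞ · min R -1 → -2
3 of 13 · RRB · max L -2 · min R -1 → -3/2
4 of 13 · RRBR · max L -2 · min R -3/2 → -7/4
5 of 13 · RRBRR · max L -2 · min R -7/4 → -15/8
6 of 13 · RRBRRR · max L -2 · min R -15/8 → -31/16
7 of 13 · RRBRRRB · max L -31/16 · min R -15/8 → -61/32
8 of 13 · RRBRRRBB · max L -61/32 · min R -15/8 → -121/64
9 of 13 · RRBRRRBBB · max L -121/64 · min R -15/8 → -241/128
10 of 13 · RRBRRRBBBR · max L -121/64 · min R -241/128 → -483/256
11 of 13 · RRBRRRBBBRB · max L -483/256 · min R -241/128 → -965/512
12 of 13 · RRBRRRBBBRBB · max L -965/512 · min R -241/128 → -1929/1024
13 of 13 · RRBRRRBBBRBBB · max L -1929/1024 · min R -241/128 → -3857/2048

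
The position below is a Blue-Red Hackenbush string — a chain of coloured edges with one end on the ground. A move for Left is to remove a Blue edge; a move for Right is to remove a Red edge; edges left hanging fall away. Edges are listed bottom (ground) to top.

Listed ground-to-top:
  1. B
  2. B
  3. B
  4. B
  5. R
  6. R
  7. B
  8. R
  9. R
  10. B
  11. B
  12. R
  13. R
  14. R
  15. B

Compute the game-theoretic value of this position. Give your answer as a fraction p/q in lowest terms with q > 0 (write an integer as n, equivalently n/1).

1 of 15 · B · max L 0 · min R +∞ — 1
2 of 15 · BB · max L 1 · min R +∞ — 2
3 of 15 · BBB · max L 2 · min R +∞ — 3
4 of 15 · BBBB · max L 3 · min R +∞ — 4
5 of 15 · BBBBR · max L 3 · min R 4 — 7/2
6 of 15 · BBBBRR · max L 3 · min R 7/2 — 13/4
7 of 15 · BBBBRRB · max L 13/4 · min R 7/2 — 27/8
8 of 15 · BBBBRRBR · max L 13/4 · min R 27/8 — 53/16
9 of 15 · BBBBRRBRR · max L 13/4 · min R 53/16 — 105/32
10 of 15 · BBBBRRBRRB · max L 105/32 · min R 53/16 — 211/64
11 of 15 · BBBBRRBRRBB · max L 211/64 · min R 53/16 — 423/128
12 of 15 · BBBBRRBRRBBR · max L 211/64 · min R 423/128 — 845/256
13 of 15 · BBBBRRBRRBBRR · max L 211/64 · min R 845/256 — 1689/512
14 of 15 · BBBBRRBRRBBRRR · max L 211/64 · min R 1689/512 — 3377/1024
15 of 15 · BBBBRRBRRBBRRRB · max L 3377/1024 · min R 1689/512 — 6755/2048

6755/2048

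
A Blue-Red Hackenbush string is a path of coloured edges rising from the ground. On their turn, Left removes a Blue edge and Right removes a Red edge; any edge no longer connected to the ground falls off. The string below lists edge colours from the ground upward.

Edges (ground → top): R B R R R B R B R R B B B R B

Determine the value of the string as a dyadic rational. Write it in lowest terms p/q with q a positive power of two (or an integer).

Prefix values for R B R R R B R B R R B B B R B via {L|R} + simplicity:
R: Left { ∅ }, Right { 0 } = simplest -1
RB: Left { -1 }, Right { 0 } = simplest -1/2
RBR: Left { -1 }, Right { -1/2; 0 } = simplest -3/4
RBRR: Left { -1 }, Right { -3/4; -1/2; 0 } = simplest -7/8
RBRRR: Left { -1 }, Right { -7/8; -3/4; -1/2; 0 } = simplest -15/16
RBRRRB: Left { -1; -15/16 }, Right { -7/8; -3/4; -1/2; 0 } = simplest -29/32
RBRRRBR: Left { -1; -15/16 }, Right { -29/32; -7/8; -3/4; -1/2; 0 } = simplest -59/64
RBRRRBRB: Left { -1; -15/16; -59/64 }, Right { -29/32; -7/8; -3/4; -1/2; 0 } = simplest -117/128
RBRRRBRBR: Left { -1; -15/16; -59/64 }, Right { -117/128; -29/32; -7/8; -3/4; -1/2; 0 } = simplest -235/256
RBRRRBRBRR: Left { -1; -15/16; -59/64 }, Right { -235/256; -117/128; -29/32; -7/8; -3/4; -1/2; 0 } = simplest -471/512
RBRRRBRBRRB: Left { -1; -15/16; -59/64; -471/512 }, Right { -235/256; -117/128; -29/32; -7/8; -3/4; -1/2; 0 } = simplest -941/1024
RBRRRBRBRRBB: Left { -1; -15/16; -59/64; -471/512; -941/1024 }, Right { -235/256; -117/128; -29/32; -7/8; -3/4; -1/2; 0 } = simplest -1881/2048
RBRRRBRBRRBBB: Left { -1; -15/16; -59/64; -471/512; -941/1024; -1881/2048 }, Right { -235/256; -117/128; -29/32; -7/8; -3/4; -1/2; 0 } = simplest -3761/4096
RBRRRBRBRRBBBR: Left { -1; -15/16; -59/64; -471/512; -941/1024; -1881/2048 }, Right { -3761/4096; -235/256; -117/128; -29/32; -7/8; -3/4; -1/2; 0 } = simplest -7523/8192
RBRRRBRBRRBBBRB: Left { -1; -15/16; -59/64; -471/512; -941/1024; -1881/2048; -7523/8192 }, Right { -3761/4096; -235/256; -117/128; -29/32; -7/8; -3/4; -1/2; 0 } = simplest -15045/16384

-15045/16384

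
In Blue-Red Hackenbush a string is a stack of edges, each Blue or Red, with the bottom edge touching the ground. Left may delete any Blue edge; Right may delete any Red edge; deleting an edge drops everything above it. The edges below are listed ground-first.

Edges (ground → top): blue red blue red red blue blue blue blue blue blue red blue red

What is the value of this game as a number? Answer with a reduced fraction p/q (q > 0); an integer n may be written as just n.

Prefix values for blue red blue red red blue blue blue blue blue blue red blue red via {L|R} + simplicity:
step 1: add blue to get b; options L={ 0 } R={ ∅ } so 1
step 2: add red to get br; options L={ 0 } R={ 1 } so 1/2
step 3: add blue to get brb; options L={ 0 1/2 } R={ 1 } so 3/4
step 4: add red to get brbr; options L={ 0 1/2 } R={ 3/4 1 } so 5/8
step 5: add red to get brbrr; options L={ 0 1/2 } R={ 5/8 3/4 1 } so 9/16
step 6: add blue to get brbrrb; options L={ 0 1/2 9/16 } R={ 5/8 3/4 1 } so 19/32
step 7: add blue to get brbrrbb; options L={ 0 1/2 9/16 19/32 } R={ 5/8 3/4 1 } so 39/64
step 8: add blue to get brbrrbbb; options L={ 0 1/2 9/16 19/32 39/64 } R={ 5/8 3/4 1 } so 79/128
step 9: add blue to get brbrrbbbb; options L={ 0 1/2 9/16 19/32 39/64 79/128 } R={ 5/8 3/4 1 } so 159/256
step 10: add blue to get brbrrbbbbb; options L={ 0 1/2 9/16 19/32 39/64 79/128 159/256 } R={ 5/8 3/4 1 } so 319/512
step 11: add blue to get brbrrbbbbbb; options L={ 0 1/2 9/16 19/32 39/64 79/128 159/256 319/512 } R={ 5/8 3/4 1 } so 639/1024
step 12: add red to get brbrrbbbbbbr; options L={ 0 1/2 9/16 19/32 39/64 79/128 159/256 319/512 } R={ 639/1024 5/8 3/4 1 } so 1277/2048
step 13: add blue to get brbrrbbbbbbrb; options L={ 0 1/2 9/16 19/32 39/64 79/128 159/256 319/512 1277/2048 } R={ 639/1024 5/8 3/4 1 } so 2555/4096
step 14: add red to get brbrrbbbbbbrbr; options L={ 0 1/2 9/16 19/32 39/64 79/128 159/256 319/512 1277/2048 } R={ 2555/4096 639/1024 5/8 3/4 1 } so 5109/8192

5109/8192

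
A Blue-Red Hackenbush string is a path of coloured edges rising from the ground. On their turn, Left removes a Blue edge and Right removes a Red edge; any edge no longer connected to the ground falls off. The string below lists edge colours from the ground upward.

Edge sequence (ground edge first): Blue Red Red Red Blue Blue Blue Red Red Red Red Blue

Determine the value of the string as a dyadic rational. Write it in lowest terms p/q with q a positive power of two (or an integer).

edge 1 of 12 (Blue): { 0 | (no moves) } => 1
edge 2 of 12 (Red): { 0 | 1 } => 1/2
edge 3 of 12 (Red): { 0 | 1/2; 1 } => 1/4
edge 4 of 12 (Red): { 0 | 1/4; 1/2; 1 } => 1/8
edge 5 of 12 (Blue): { 0; 1/8 | 1/4; 1/2; 1 } => 3/16
edge 6 of 12 (Blue): { 0; 1/8; 3/16 | 1/4; 1/2; 1 } => 7/32
edge 7 of 12 (Blue): { 0; 1/8; 3/16; 7/32 | 1/4; 1/2; 1 } => 15/64
edge 8 of 12 (Red): { 0; 1/8; 3/16; 7/32 | 15/64; 1/4; 1/2; 1 } => 29/128
edge 9 of 12 (Red): { 0; 1/8; 3/16; 7/32 | 29/128; 15/64; 1/4; 1/2; 1 } => 57/256
edge 10 of 12 (Red): { 0; 1/8; 3/16; 7/32 | 57/256; 29/128; 15/64; 1/4; 1/2; 1 } => 113/512
edge 11 of 12 (Red): { 0; 1/8; 3/16; 7/32 | 113/512; 57/256; 29/128; 15/64; 1/4; 1/2; 1 } => 225/1024
edge 12 of 12 (Blue): { 0; 1/8; 3/16; 7/32; 225/1024 | 113/512; 57/256; 29/128; 15/64; 1/4; 1/2; 1 } => 451/2048

451/2048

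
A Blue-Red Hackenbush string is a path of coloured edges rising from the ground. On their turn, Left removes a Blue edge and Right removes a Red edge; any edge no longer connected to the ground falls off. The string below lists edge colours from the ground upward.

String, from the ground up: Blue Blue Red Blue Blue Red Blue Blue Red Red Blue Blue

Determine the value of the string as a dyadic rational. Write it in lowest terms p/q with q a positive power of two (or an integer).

v(B) = { 0 | ∅ } so 1
v(BB) = { 0; 1 | ∅ } so 2
v(BBR) = { 0; 1 | 2 } so 3/2
v(BBRB) = { 0; 1; 3/2 | 2 } so 7/4
v(BBRBB) = { 0; 1; 3/2; 7/4 | 2 } so 15/8
v(BBRBBR) = { 0; 1; 3/2; 7/4 | 15/8; 2 } so 29/16
v(BBRBBRB) = { 0; 1; 3/2; 7/4; 29/16 | 15/8; 2 } so 59/32
v(BBRBBRBB) = { 0; 1; 3/2; 7/4; 29/16; 59/32 | 15/8; 2 } so 119/64
v(BBRBBRBBR) = { 0; 1; 3/2; 7/4; 29/16; 59/32 | 119/64; 15/8; 2 } so 237/128
v(BBRBBRBBRR) = { 0; 1; 3/2; 7/4; 29/16; 59/32 | 237/128; 119/64; 15/8; 2 } so 473/256
v(BBRBBRBBRRB) = { 0; 1; 3/2; 7/4; 29/16; 59/32; 473/256 | 237/128; 119/64; 15/8; 2 } so 947/512
v(BBRBBRBBRRBB) = { 0; 1; 3/2; 7/4; 29/16; 59/32; 473/256; 947/512 | 237/128; 119/64; 15/8; 2 } so 1895/1024

1895/1024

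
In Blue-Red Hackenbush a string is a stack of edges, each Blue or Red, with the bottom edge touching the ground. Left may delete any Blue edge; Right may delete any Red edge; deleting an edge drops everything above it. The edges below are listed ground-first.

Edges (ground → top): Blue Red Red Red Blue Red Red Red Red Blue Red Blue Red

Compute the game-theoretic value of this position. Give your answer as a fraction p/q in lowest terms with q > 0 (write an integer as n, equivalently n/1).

533/4096

edge 1 of 13 (Blue): { 0 | — } so 1
edge 2 of 13 (Red): { 0 | 1 } so 1/2
edge 3 of 13 (Red): { 0 | 1/2; 1 } so 1/4
edge 4 of 13 (Red): { 0 | 1/4; 1/2; 1 } so 1/8
edge 5 of 13 (Blue): { 0; 1/8 | 1/4; 1/2; 1 } so 3/16
edge 6 of 13 (Red): { 0; 1/8 | 3/16; 1/4; 1/2; 1 } so 5/32
edge 7 of 13 (Red): { 0; 1/8 | 5/32; 3/16; 1/4; 1/2; 1 } so 9/64
edge 8 of 13 (Red): { 0; 1/8 | 9/64; 5/32; 3/16; 1/4; 1/2; 1 } so 17/128
edge 9 of 13 (Red): { 0; 1/8 | 17/128; 9/64; 5/32; 3/16; 1/4; 1/2; 1 } so 33/256
edge 10 of 13 (Blue): { 0; 1/8; 33/256 | 17/128; 9/64; 5/32; 3/16; 1/4; 1/2; 1 } so 67/512
edge 11 of 13 (Red): { 0; 1/8; 33/256 | 67/512; 17/128; 9/64; 5/32; 3/16; 1/4; 1/2; 1 } so 133/1024
edge 12 of 13 (Blue): { 0; 1/8; 33/256; 133/1024 | 67/512; 17/128; 9/64; 5/32; 3/16; 1/4; 1/2; 1 } so 267/2048
edge 13 of 13 (Red): { 0; 1/8; 33/256; 133/1024 | 267/2048; 67/512; 17/128; 9/64; 5/32; 3/16; 1/4; 1/2; 1 } so 533/4096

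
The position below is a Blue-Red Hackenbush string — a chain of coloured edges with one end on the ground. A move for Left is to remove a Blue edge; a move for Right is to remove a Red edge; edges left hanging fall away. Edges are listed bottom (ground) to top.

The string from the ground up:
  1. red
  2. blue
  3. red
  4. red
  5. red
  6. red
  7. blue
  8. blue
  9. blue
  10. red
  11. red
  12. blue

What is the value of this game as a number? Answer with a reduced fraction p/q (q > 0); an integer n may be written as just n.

-1933/2048

step 1: add red to get r; options L={  } R={ 0 } — -1
step 2: add blue to get rb; options L={ -1 } R={ 0 } — -1/2
step 3: add red to get rbr; options L={ -1 } R={ -1/2,0 } — -3/4
step 4: add red to get rbrr; options L={ -1 } R={ -3/4,-1/2,0 } — -7/8
step 5: add red to get rbrrr; options L={ -1 } R={ -7/8,-3/4,-1/2,0 } — -15/16
step 6: add red to get rbrrrr; options L={ -1 } R={ -15/16,-7/8,-3/4,-1/2,0 } — -31/32
step 7: add blue to get rbrrrrb; options L={ -1,-31/32 } R={ -15/16,-7/8,-3/4,-1/2,0 } — -61/64
step 8: add blue to get rbrrrrbb; options L={ -1,-31/32,-61/64 } R={ -15/16,-7/8,-3/4,-1/2,0 } — -121/128
step 9: add blue to get rbrrrrbbb; options L={ -1,-31/32,-61/64,-121/128 } R={ -15/16,-7/8,-3/4,-1/2,0 } — -241/256
step 10: add red to get rbrrrrbbbr; options L={ -1,-31/32,-61/64,-121/128 } R={ -241/256,-15/16,-7/8,-3/4,-1/2,0 } — -483/512
step 11: add red to get rbrrrrbbbrr; options L={ -1,-31/32,-61/64,-121/128 } R={ -483/512,-241/256,-15/16,-7/8,-3/4,-1/2,0 } — -967/1024
step 12: add blue to get rbrrrrbbbrrb; options L={ -1,-31/32,-61/64,-121/128,-967/1024 } R={ -483/512,-241/256,-15/16,-7/8,-3/4,-1/2,0 } — -1933/2048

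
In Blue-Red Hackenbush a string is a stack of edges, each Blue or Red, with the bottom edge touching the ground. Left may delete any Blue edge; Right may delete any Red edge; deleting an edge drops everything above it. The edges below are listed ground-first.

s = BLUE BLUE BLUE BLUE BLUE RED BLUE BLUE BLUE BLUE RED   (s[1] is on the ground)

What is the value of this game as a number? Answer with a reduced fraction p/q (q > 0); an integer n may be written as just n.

Build value(s[:k]) for k = 1..11, string s = BLUE BLUE BLUE BLUE BLUE RED BLUE BLUE BLUE BLUE RED.
step 1: add BLUE to get B; options L={ 0 } R={ · } gives 1
step 2: add BLUE to get BB; options L={ 0, 1 } R={ · } gives 2
step 3: add BLUE to get BBB; options L={ 0, 1, 2 } R={ · } gives 3
step 4: add BLUE to get BBBB; options L={ 0, 1, 2, 3 } R={ · } gives 4
step 5: add BLUE to get BBBBB; options L={ 0, 1, 2, 3, 4 } R={ · } gives 5
step 6: add RED to get BBBBBR; options L={ 0, 1, 2, 3, 4 } R={ 5 } gives 9/2
step 7: add BLUE to get BBBBBRB; options L={ 0, 1, 2, 3, 4, 9/2 } R={ 5 } gives 19/4
step 8: add BLUE to get BBBBBRBB; options L={ 0, 1, 2, 3, 4, 9/2, 19/4 } R={ 5 } gives 39/8
step 9: add BLUE to get BBBBBRBBB; options L={ 0, 1, 2, 3, 4, 9/2, 19/4, 39/8 } R={ 5 } gives 79/16
step 10: add BLUE to get BBBBBRBBBB; options L={ 0, 1, 2, 3, 4, 9/2, 19/4, 39/8, 79/16 } R={ 5 } gives 159/32
step 11: add RED to get BBBBBRBBBBR; options L={ 0, 1, 2, 3, 4, 9/2, 19/4, 39/8, 79/16 } R={ 159/32, 5 } gives 317/64

317/64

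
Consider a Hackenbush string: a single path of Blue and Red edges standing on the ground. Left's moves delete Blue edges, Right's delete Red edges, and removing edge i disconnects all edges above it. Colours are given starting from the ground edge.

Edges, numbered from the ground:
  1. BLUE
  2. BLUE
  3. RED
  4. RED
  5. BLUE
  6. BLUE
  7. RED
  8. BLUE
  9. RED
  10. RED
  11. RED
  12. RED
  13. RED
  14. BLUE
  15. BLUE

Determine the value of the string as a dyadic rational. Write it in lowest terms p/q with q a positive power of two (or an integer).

11527/8192

value(B) = { 0 | — } so 1
value(BB) = { 0 1 | — } so 2
value(BBR) = { 0 1 | 2 } so 3/2
value(BBRR) = { 0 1 | 3/2 2 } so 5/4
value(BBRRB) = { 0 1 5/4 | 3/2 2 } so 11/8
value(BBRRBB) = { 0 1 5/4 11/8 | 3/2 2 } so 23/16
value(BBRRBBR) = { 0 1 5/4 11/8 | 23/16 3/2 2 } so 45/32
value(BBRRBBRB) = { 0 1 5/4 11/8 45/32 | 23/16 3/2 2 } so 91/64
value(BBRRBBRBR) = { 0 1 5/4 11/8 45/32 | 91/64 23/16 3/2 2 } so 181/128
value(BBRRBBRBRR) = { 0 1 5/4 11/8 45/32 | 181/128 91/64 23/16 3/2 2 } so 361/256
value(BBRRBBRBRRR) = { 0 1 5/4 11/8 45/32 | 361/256 181/128 91/64 23/16 3/2 2 } so 721/512
value(BBRRBBRBRRRR) = { 0 1 5/4 11/8 45/32 | 721/512 361/256 181/128 91/64 23/16 3/2 2 } so 1441/1024
value(BBRRBBRBRRRRR) = { 0 1 5/4 11/8 45/32 | 1441/1024 721/512 361/256 181/128 91/64 23/16 3/2 2 } so 2881/2048
value(BBRRBBRBRRRRRB) = { 0 1 5/4 11/8 45/32 2881/2048 | 1441/1024 721/512 361/256 181/128 91/64 23/16 3/2 2 } so 5763/4096
value(BBRRBBRBRRRRRBB) = { 0 1 5/4 11/8 45/32 2881/2048 5763/4096 | 1441/1024 721/512 361/256 181/128 91/64 23/16 3/2 2 } so 11527/8192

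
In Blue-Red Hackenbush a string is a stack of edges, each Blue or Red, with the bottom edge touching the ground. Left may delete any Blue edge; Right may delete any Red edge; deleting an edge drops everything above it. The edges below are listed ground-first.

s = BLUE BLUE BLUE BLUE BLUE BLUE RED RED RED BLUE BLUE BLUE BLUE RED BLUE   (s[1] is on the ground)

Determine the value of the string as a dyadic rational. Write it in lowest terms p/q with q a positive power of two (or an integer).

2683/512

1 of 15 · B · max L 0 · min R +∞ => 1
2 of 15 · BB · max L 1 · min R +∞ => 2
3 of 15 · BBB · max L 2 · min R +∞ => 3
4 of 15 · BBBB · max L 3 · min R +∞ => 4
5 of 15 · BBBBB · max L 4 · min R +∞ => 5
6 of 15 · BBBBBB · max L 5 · min R +∞ => 6
7 of 15 · BBBBBBR · max L 5 · min R 6 => 11/2
8 of 15 · BBBBBBRR · max L 5 · min R 11/2 => 21/4
9 of 15 · BBBBBBRRR · max L 5 · min R 21/4 => 41/8
10 of 15 · BBBBBBRRRB · max L 41/8 · min R 21/4 => 83/16
11 of 15 · BBBBBBRRRBB · max L 83/16 · min R 21/4 => 167/32
12 of 15 · BBBBBBRRRBBB · max L 167/32 · min R 21/4 => 335/64
13 of 15 · BBBBBBRRRBBBB · max L 335/64 · min R 21/4 => 671/128
14 of 15 · BBBBBBRRRBBBBR · max L 335/64 · min R 671/128 => 1341/256
15 of 15 · BBBBBBRRRBBBBRB · max L 1341/256 · min R 671/128 => 2683/512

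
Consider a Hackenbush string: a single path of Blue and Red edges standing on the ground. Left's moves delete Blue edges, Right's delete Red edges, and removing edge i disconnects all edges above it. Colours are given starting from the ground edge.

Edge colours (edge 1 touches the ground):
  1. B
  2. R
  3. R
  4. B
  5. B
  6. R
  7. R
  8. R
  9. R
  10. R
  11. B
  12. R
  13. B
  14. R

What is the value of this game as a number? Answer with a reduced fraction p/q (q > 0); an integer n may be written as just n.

Build v(s[:k]) for k = 1..14, string s = B R R B B R R R R R B R B R.
step 1: add B to get B; options L={ 0 } R={  } → 1
step 2: add R to get BR; options L={ 0 } R={ 1 } → 1/2
step 3: add R to get BRR; options L={ 0 } R={ 1/2; 1 } → 1/4
step 4: add B to get BRRB; options L={ 0; 1/4 } R={ 1/2; 1 } → 3/8
step 5: add B to get BRRBB; options L={ 0; 1/4; 3/8 } R={ 1/2; 1 } → 7/16
step 6: add R to get BRRBBR; options L={ 0; 1/4; 3/8 } R={ 7/16; 1/2; 1 } → 13/32
step 7: add R to get BRRBBRR; options L={ 0; 1/4; 3/8 } R={ 13/32; 7/16; 1/2; 1 } → 25/64
step 8: add R to get BRRBBRRR; options L={ 0; 1/4; 3/8 } R={ 25/64; 13/32; 7/16; 1/2; 1 } → 49/128
step 9: add R to get BRRBBRRRR; options L={ 0; 1/4; 3/8 } R={ 49/128; 25/64; 13/32; 7/16; 1/2; 1 } → 97/256
step 10: add R to get BRRBBRRRRR; options L={ 0; 1/4; 3/8 } R={ 97/256; 49/128; 25/64; 13/32; 7/16; 1/2; 1 } → 193/512
step 11: add B to get BRRBBRRRRRB; options L={ 0; 1/4; 3/8; 193/512 } R={ 97/256; 49/128; 25/64; 13/32; 7/16; 1/2; 1 } → 387/1024
step 12: add R to get BRRBBRRRRRBR; options L={ 0; 1/4; 3/8; 193/512 } R={ 387/1024; 97/256; 49/128; 25/64; 13/32; 7/16; 1/2; 1 } → 773/2048
step 13: add B to get BRRBBRRRRRBRB; options L={ 0; 1/4; 3/8; 193/512; 773/2048 } R={ 387/1024; 97/256; 49/128; 25/64; 13/32; 7/16; 1/2; 1 } → 1547/4096
step 14: add R to get BRRBBRRRRRBRBR; options L={ 0; 1/4; 3/8; 193/512; 773/2048 } R={ 1547/4096; 387/1024; 97/256; 49/128; 25/64; 13/32; 7/16; 1/2; 1 } → 3093/8192

3093/8192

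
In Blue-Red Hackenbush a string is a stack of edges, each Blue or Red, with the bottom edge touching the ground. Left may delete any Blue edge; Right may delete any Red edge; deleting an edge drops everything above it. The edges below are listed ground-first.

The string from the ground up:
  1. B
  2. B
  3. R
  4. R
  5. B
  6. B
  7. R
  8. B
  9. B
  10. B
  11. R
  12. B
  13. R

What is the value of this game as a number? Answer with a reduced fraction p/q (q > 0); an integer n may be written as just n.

2933/2048

1 of 13 · B · max L 0 · min R +∞ — 1
2 of 13 · BB · max L 1 · min R +∞ — 2
3 of 13 · BBR · max L 1 · min R 2 — 3/2
4 of 13 · BBRR · max L 1 · min R 3/2 — 5/4
5 of 13 · BBRRB · max L 5/4 · min R 3/2 — 11/8
6 of 13 · BBRRBB · max L 11/8 · min R 3/2 — 23/16
7 of 13 · BBRRBBR · max L 11/8 · min R 23/16 — 45/32
8 of 13 · BBRRBBRB · max L 45/32 · min R 23/16 — 91/64
9 of 13 · BBRRBBRBB · max L 91/64 · min R 23/16 — 183/128
10 of 13 · BBRRBBRBBB · max L 183/128 · min R 23/16 — 367/256
11 of 13 · BBRRBBRBBBR · max L 183/128 · min R 367/256 — 733/512
12 of 13 · BBRRBBRBBBRB · max L 733/512 · min R 367/256 — 1467/1024
13 of 13 · BBRRBBRBBBRBR · max L 733/512 · min R 1467/1024 — 2933/2048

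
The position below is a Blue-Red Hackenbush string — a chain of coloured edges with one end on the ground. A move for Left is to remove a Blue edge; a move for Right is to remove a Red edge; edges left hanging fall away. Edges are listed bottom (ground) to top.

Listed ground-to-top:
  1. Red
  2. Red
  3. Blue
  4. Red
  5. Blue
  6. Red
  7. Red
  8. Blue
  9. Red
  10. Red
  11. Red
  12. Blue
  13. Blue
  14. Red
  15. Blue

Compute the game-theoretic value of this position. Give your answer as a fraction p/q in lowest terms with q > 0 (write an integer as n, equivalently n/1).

val_1 [R]  L=[∅]  R=[0]  => -1
val_2 [RR]  L=[∅]  R=[-1 0]  => -2
val_3 [RRB]  L=[-2]  R=[-1 0]  => -3/2
val_4 [RRBR]  L=[-2]  R=[-3/2 -1 0]  => -7/4
val_5 [RRBRB]  L=[-2 -7/4]  R=[-3/2 -1 0]  => -13/8
val_6 [RRBRBR]  L=[-2 -7/4]  R=[-13/8 -3/2 -1 0]  => -27/16
val_7 [RRBRBRR]  L=[-2 -7/4]  R=[-27/16 -13/8 -3/2 -1 0]  => -55/32
val_8 [RRBRBRRB]  L=[-2 -7/4 -55/32]  R=[-27/16 -13/8 -3/2 -1 0]  => -109/64
val_9 [RRBRBRRBR]  L=[-2 -7/4 -55/32]  R=[-109/64 -27/16 -13/8 -3/2 -1 0]  => -219/128
val_10 [RRBRBRRBRR]  L=[-2 -7/4 -55/32]  R=[-219/128 -109/64 -27/16 -13/8 -3/2 -1 0]  => -439/256
val_11 [RRBRBRRBRRR]  L=[-2 -7/4 -55/32]  R=[-439/256 -219/128 -109/64 -27/16 -13/8 -3/2 -1 0]  => -879/512
val_12 [RRBRBRRBRRRB]  L=[-2 -7/4 -55/32 -879/512]  R=[-439/256 -219/128 -109/64 -27/16 -13/8 -3/2 -1 0]  => -1757/1024
val_13 [RRBRBRRBRRRBB]  L=[-2 -7/4 -55/32 -879/512 -1757/1024]  R=[-439/256 -219/128 -109/64 -27/16 -13/8 -3/2 -1 0]  => -3513/2048
val_14 [RRBRBRRBRRRBBR]  L=[-2 -7/4 -55/32 -879/512 -1757/1024]  R=[-3513/2048 -439/256 -219/128 -109/64 -27/16 -13/8 -3/2 -1 0]  => -7027/4096
val_15 [RRBRBRRBRRRBBRB]  L=[-2 -7/4 -55/32 -879/512 -1757/1024 -7027/4096]  R=[-3513/2048 -439/256 -219/128 -109/64 -27/16 -13/8 -3/2 -1 0]  => -14053/8192

-14053/8192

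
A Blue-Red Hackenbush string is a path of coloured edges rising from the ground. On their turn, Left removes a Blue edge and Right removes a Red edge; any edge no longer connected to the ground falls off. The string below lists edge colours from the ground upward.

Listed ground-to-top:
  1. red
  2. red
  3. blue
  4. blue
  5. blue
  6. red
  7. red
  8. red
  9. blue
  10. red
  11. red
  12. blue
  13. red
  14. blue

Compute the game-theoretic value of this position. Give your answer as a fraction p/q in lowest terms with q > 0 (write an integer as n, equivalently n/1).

-5045/4096

Prefix values for red red blue blue blue red red red blue red red blue red blue via {L|R} + simplicity:
edge 1 of 14 (red): { (no moves) | 0 } — -1
edge 2 of 14 (red): { (no moves) | -1, 0 } — -2
edge 3 of 14 (blue): { -2 | -1, 0 } — -3/2
edge 4 of 14 (blue): { -2, -3/2 | -1, 0 } — -5/4
edge 5 of 14 (blue): { -2, -3/2, -5/4 | -1, 0 } — -9/8
edge 6 of 14 (red): { -2, -3/2, -5/4 | -9/8, -1, 0 } — -19/16
edge 7 of 14 (red): { -2, -3/2, -5/4 | -19/16, -9/8, -1, 0 } — -39/32
edge 8 of 14 (red): { -2, -3/2, -5/4 | -39/32, -19/16, -9/8, -1, 0 } — -79/64
edge 9 of 14 (blue): { -2, -3/2, -5/4, -79/64 | -39/32, -19/16, -9/8, -1, 0 } — -157/128
edge 10 of 14 (red): { -2, -3/2, -5/4, -79/64 | -157/128, -39/32, -19/16, -9/8, -1, 0 } — -315/256
edge 11 of 14 (red): { -2, -3/2, -5/4, -79/64 | -315/256, -157/128, -39/32, -19/16, -9/8, -1, 0 } — -631/512
edge 12 of 14 (blue): { -2, -3/2, -5/4, -79/64, -631/512 | -315/256, -157/128, -39/32, -19/16, -9/8, -1, 0 } — -1261/1024
edge 13 of 14 (red): { -2, -3/2, -5/4, -79/64, -631/512 | -1261/1024, -315/256, -157/128, -39/32, -19/16, -9/8, -1, 0 } — -2523/2048
edge 14 of 14 (blue): { -2, -3/2, -5/4, -79/64, -631/512, -2523/2048 | -1261/1024, -315/256, -157/128, -39/32, -19/16, -9/8, -1, 0 } — -5045/4096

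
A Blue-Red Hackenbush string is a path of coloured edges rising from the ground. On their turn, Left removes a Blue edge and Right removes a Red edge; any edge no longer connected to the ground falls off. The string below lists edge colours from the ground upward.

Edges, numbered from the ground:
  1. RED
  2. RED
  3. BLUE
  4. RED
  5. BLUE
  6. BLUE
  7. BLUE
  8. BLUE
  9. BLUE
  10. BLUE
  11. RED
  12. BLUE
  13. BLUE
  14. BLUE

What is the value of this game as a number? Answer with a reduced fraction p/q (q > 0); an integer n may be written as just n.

-6161/4096

Recurse on prefixes of the 14-edge string RED RED BLUE RED BLUE BLUE BLUE BLUE BLUE BLUE RED BLUE BLUE BLUE:
R: Left { · }, Right { 0 } — simplest -1
RR: Left { · }, Right { -1; 0 } — simplest -2
RRB: Left { -2 }, Right { -1; 0 } — simplest -3/2
RRBR: Left { -2 }, Right { -3/2; -1; 0 } — simplest -7/4
RRBRB: Left { -2; -7/4 }, Right { -3/2; -1; 0 } — simplest -13/8
RRBRBB: Left { -2; -7/4; -13/8 }, Right { -3/2; -1; 0 } — simplest -25/16
RRBRBBB: Left { -2; -7/4; -13/8; -25/16 }, Right { -3/2; -1; 0 } — simplest -49/32
RRBRBBBB: Left { -2; -7/4; -13/8; -25/16; -49/32 }, Right { -3/2; -1; 0 } — simplest -97/64
RRBRBBBBB: Left { -2; -7/4; -13/8; -25/16; -49/32; -97/64 }, Right { -3/2; -1; 0 } — simplest -193/128
RRBRBBBBBB: Left { -2; -7/4; -13/8; -25/16; -49/32; -97/64; -193/128 }, Right { -3/2; -1; 0 } — simplest -385/256
RRBRBBBBBBR: Left { -2; -7/4; -13/8; -25/16; -49/32; -97/64; -193/128 }, Right { -385/256; -3/2; -1; 0 } — simplest -771/512
RRBRBBBBBBRB: Left { -2; -7/4; -13/8; -25/16; -49/32; -97/64; -193/128; -771/512 }, Right { -385/256; -3/2; -1; 0 } — simplest -1541/1024
RRBRBBBBBBRBB: Left { -2; -7/4; -13/8; -25/16; -49/32; -97/64; -193/128; -771/512; -1541/1024 }, Right { -385/256; -3/2; -1; 0 } — simplest -3081/2048
RRBRBBBBBBRBBB: Left { -2; -7/4; -13/8; -25/16; -49/32; -97/64; -193/128; -771/512; -1541/1024; -3081/2048 }, Right { -385/256; -3/2; -1; 0 } — simplest -6161/4096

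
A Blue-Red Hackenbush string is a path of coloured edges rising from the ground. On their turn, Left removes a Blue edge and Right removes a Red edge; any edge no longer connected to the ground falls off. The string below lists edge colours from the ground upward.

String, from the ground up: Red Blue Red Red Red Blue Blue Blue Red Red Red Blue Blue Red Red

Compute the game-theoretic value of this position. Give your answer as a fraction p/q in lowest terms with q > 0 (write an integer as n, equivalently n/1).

-14567/16384

1 of 15 · R · max L −∞ · min R 0 gives -1
2 of 15 · RB · max L -1 · min R 0 gives -1/2
3 of 15 · RBR · max L -1 · min R -1/2 gives -3/4
4 of 15 · RBRR · max L -1 · min R -3/4 gives -7/8
5 of 15 · RBRRR · max L -1 · min R -7/8 gives -15/16
6 of 15 · RBRRRB · max L -15/16 · min R -7/8 gives -29/32
7 of 15 · RBRRRBB · max L -29/32 · min R -7/8 gives -57/64
8 of 15 · RBRRRBBB · max L -57/64 · min R -7/8 gives -113/128
9 of 15 · RBRRRBBBR · max L -57/64 · min R -113/128 gives -227/256
10 of 15 · RBRRRBBBRR · max L -57/64 · min R -227/256 gives -455/512
11 of 15 · RBRRRBBBRRR · max L -57/64 · min R -455/512 gives -911/1024
12 of 15 · RBRRRBBBRRRB · max L -911/1024 · min R -455/512 gives -1821/2048
13 of 15 · RBRRRBBBRRRBB · max L -1821/2048 · min R -455/512 gives -3641/4096
14 of 15 · RBRRRBBBRRRBBR · max L -1821/2048 · min R -3641/4096 gives -7283/8192
15 of 15 · RBRRRBBBRRRBBRR · max L -1821/2048 · min R -7283/8192 gives -14567/16384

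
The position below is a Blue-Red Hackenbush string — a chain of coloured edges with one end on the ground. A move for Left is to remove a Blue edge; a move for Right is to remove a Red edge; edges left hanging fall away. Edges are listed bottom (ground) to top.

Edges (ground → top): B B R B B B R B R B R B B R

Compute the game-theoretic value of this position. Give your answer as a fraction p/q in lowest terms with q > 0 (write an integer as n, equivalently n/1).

7853/4096

edge 1 of 14 (B): { 0 |  } ⇒ 1
edge 2 of 14 (B): { 0 1 |  } ⇒ 2
edge 3 of 14 (R): { 0 1 | 2 } ⇒ 3/2
edge 4 of 14 (B): { 0 1 3/2 | 2 } ⇒ 7/4
edge 5 of 14 (B): { 0 1 3/2 7/4 | 2 } ⇒ 15/8
edge 6 of 14 (B): { 0 1 3/2 7/4 15/8 | 2 } ⇒ 31/16
edge 7 of 14 (R): { 0 1 3/2 7/4 15/8 | 31/16 2 } ⇒ 61/32
edge 8 of 14 (B): { 0 1 3/2 7/4 15/8 61/32 | 31/16 2 } ⇒ 123/64
edge 9 of 14 (R): { 0 1 3/2 7/4 15/8 61/32 | 123/64 31/16 2 } ⇒ 245/128
edge 10 of 14 (B): { 0 1 3/2 7/4 15/8 61/32 245/128 | 123/64 31/16 2 } ⇒ 491/256
edge 11 of 14 (R): { 0 1 3/2 7/4 15/8 61/32 245/128 | 491/256 123/64 31/16 2 } ⇒ 981/512
edge 12 of 14 (B): { 0 1 3/2 7/4 15/8 61/32 245/128 981/512 | 491/256 123/64 31/16 2 } ⇒ 1963/1024
edge 13 of 14 (B): { 0 1 3/2 7/4 15/8 61/32 245/128 981/512 1963/1024 | 491/256 123/64 31/16 2 } ⇒ 3927/2048
edge 14 of 14 (R): { 0 1 3/2 7/4 15/8 61/32 245/128 981/512 1963/1024 | 3927/2048 491/256 123/64 31/16 2 } ⇒ 7853/4096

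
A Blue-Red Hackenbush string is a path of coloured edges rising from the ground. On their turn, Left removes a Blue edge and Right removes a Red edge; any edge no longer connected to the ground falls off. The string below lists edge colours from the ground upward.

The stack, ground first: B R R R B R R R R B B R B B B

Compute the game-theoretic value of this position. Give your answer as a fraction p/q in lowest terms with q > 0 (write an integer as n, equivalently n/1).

1 of 15 · B · max L 0 · min R +∞ -> 1
2 of 15 · BR · max L 0 · min R 1 -> 1/2
3 of 15 · BRR · max L 0 · min R 1/2 -> 1/4
4 of 15 · BRRR · max L 0 · min R 1/4 -> 1/8
5 of 15 · BRRRB · max L 1/8 · min R 1/4 -> 3/16
6 of 15 · BRRRBR · max L 1/8 · min R 3/16 -> 5/32
7 of 15 · BRRRBRR · max L 1/8 · min R 5/32 -> 9/64
8 of 15 · BRRRBRRR · max L 1/8 · min R 9/64 -> 17/128
9 of 15 · BRRRBRRRR · max L 1/8 · min R 17/128 -> 33/256
10 of 15 · BRRRBRRRRB · max L 33/256 · min R 17/128 -> 67/512
11 of 15 · BRRRBRRRRBB · max L 67/512 · min R 17/128 -> 135/1024
12 of 15 · BRRRBRRRRBBR · max L 67/512 · min R 135/1024 -> 269/2048
13 of 15 · BRRRBRRRRBBRB · max L 269/2048 · min R 135/1024 -> 539/4096
14 of 15 · BRRRBRRRRBBRBB · max L 539/4096 · min R 135/1024 -> 1079/8192
15 of 15 · BRRRBRRRRBBRBBB · max L 1079/8192 · min R 135/1024 -> 2159/16384

2159/16384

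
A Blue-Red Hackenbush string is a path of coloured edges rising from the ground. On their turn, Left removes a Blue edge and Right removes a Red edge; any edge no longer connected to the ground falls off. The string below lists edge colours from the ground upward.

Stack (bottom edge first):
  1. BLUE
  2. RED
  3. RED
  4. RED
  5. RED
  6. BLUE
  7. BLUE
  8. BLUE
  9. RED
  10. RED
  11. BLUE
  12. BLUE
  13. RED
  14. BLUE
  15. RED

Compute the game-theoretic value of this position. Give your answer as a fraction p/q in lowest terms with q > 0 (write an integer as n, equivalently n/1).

Prefix values for BLUE RED RED RED RED BLUE BLUE BLUE RED RED BLUE BLUE RED BLUE RED via {L|R} + simplicity:
value(B) = { 0 | — } => 1
value(BR) = { 0 | 1 } => 1/2
value(BRR) = { 0 | 1/2, 1 } => 1/4
value(BRRR) = { 0 | 1/4, 1/2, 1 } => 1/8
value(BRRRR) = { 0 | 1/8, 1/4, 1/2, 1 } => 1/16
value(BRRRRB) = { 0, 1/16 | 1/8, 1/4, 1/2, 1 } => 3/32
value(BRRRRBB) = { 0, 1/16, 3/32 | 1/8, 1/4, 1/2, 1 } => 7/64
value(BRRRRBBB) = { 0, 1/16, 3/32, 7/64 | 1/8, 1/4, 1/2, 1 } => 15/128
value(BRRRRBBBR) = { 0, 1/16, 3/32, 7/64 | 15/128, 1/8, 1/4, 1/2, 1 } => 29/256
value(BRRRRBBBRR) = { 0, 1/16, 3/32, 7/64 | 29/256, 15/128, 1/8, 1/4, 1/2, 1 } => 57/512
value(BRRRRBBBRRB) = { 0, 1/16, 3/32, 7/64, 57/512 | 29/256, 15/128, 1/8, 1/4, 1/2, 1 } => 115/1024
value(BRRRRBBBRRBB) = { 0, 1/16, 3/32, 7/64, 57/512, 115/1024 | 29/256, 15/128, 1/8, 1/4, 1/2, 1 } => 231/2048
value(BRRRRBBBRRBBR) = { 0, 1/16, 3/32, 7/64, 57/512, 115/1024 | 231/2048, 29/256, 15/128, 1/8, 1/4, 1/2, 1 } => 461/4096
value(BRRRRBBBRRBBRB) = { 0, 1/16, 3/32, 7/64, 57/512, 115/1024, 461/4096 | 231/2048, 29/256, 15/128, 1/8, 1/4, 1/2, 1 } => 923/8192
value(BRRRRBBBRRBBRBR) = { 0, 1/16, 3/32, 7/64, 57/512, 115/1024, 461/4096 | 923/8192, 231/2048, 29/256, 15/128, 1/8, 1/4, 1/2, 1 } => 1845/16384

1845/16384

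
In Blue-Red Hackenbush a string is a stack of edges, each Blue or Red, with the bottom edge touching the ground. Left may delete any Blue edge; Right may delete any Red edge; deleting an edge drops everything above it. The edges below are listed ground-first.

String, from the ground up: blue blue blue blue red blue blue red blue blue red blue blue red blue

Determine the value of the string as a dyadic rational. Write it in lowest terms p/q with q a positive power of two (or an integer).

Recurse on prefixes of the 15-edge string blue blue blue blue red blue blue red blue blue red blue blue red blue:
G(b) = { 0 | — } => 1
G(bb) = { 0; 1 | — } => 2
G(bbb) = { 0; 1; 2 | — } => 3
G(bbbb) = { 0; 1; 2; 3 | — } => 4
G(bbbbr) = { 0; 1; 2; 3 | 4 } => 7/2
G(bbbbrb) = { 0; 1; 2; 3; 7/2 | 4 } => 15/4
G(bbbbrbb) = { 0; 1; 2; 3; 7/2; 15/4 | 4 } => 31/8
G(bbbbrbbr) = { 0; 1; 2; 3; 7/2; 15/4 | 31/8; 4 } => 61/16
G(bbbbrbbrb) = { 0; 1; 2; 3; 7/2; 15/4; 61/16 | 31/8; 4 } => 123/32
G(bbbbrbbrbb) = { 0; 1; 2; 3; 7/2; 15/4; 61/16; 123/32 | 31/8; 4 } => 247/64
G(bbbbrbbrbbr) = { 0; 1; 2; 3; 7/2; 15/4; 61/16; 123/32 | 247/64; 31/8; 4 } => 493/128
G(bbbbrbbrbbrb) = { 0; 1; 2; 3; 7/2; 15/4; 61/16; 123/32; 493/128 | 247/64; 31/8; 4 } => 987/256
G(bbbbrbbrbbrbb) = { 0; 1; 2; 3; 7/2; 15/4; 61/16; 123/32; 493/128; 987/256 | 247/64; 31/8; 4 } => 1975/512
G(bbbbrbbrbbrbbr) = { 0; 1; 2; 3; 7/2; 15/4; 61/16; 123/32; 493/128; 987/256 | 1975/512; 247/64; 31/8; 4 } => 3949/1024
G(bbbbrbbrbbrbbrb) = { 0; 1; 2; 3; 7/2; 15/4; 61/16; 123/32; 493/128; 987/256; 3949/1024 | 1975/512; 247/64; 31/8; 4 } => 7899/2048

7899/2048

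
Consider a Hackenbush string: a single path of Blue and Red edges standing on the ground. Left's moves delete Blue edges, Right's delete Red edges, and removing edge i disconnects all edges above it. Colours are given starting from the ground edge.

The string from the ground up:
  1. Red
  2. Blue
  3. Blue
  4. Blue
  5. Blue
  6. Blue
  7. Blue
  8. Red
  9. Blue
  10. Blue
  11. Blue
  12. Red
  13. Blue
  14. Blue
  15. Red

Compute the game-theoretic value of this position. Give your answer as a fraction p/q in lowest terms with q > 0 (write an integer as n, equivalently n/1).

1 of 15 · R · max L −∞ · min R 0 ⇒ -1
2 of 15 · RB · max L -1 · min R 0 ⇒ -1/2
3 of 15 · RBB · max L -1/2 · min R 0 ⇒ -1/4
4 of 15 · RBBB · max L -1/4 · min R 0 ⇒ -1/8
5 of 15 · RBBBB · max L -1/8 · min R 0 ⇒ -1/16
6 of 15 · RBBBBB · max L -1/16 · min R 0 ⇒ -1/32
7 of 15 · RBBBBBB · max L -1/32 · min R 0 ⇒ -1/64
8 of 15 · RBBBBBBR · max L -1/32 · min R -1/64 ⇒ -3/128
9 of 15 · RBBBBBBRB · max L -3/128 · min R -1/64 ⇒ -5/256
10 of 15 · RBBBBBBRBB · max L -5/256 · min R -1/64 ⇒ -9/512
11 of 15 · RBBBBBBRBBB · max L -9/512 · min R -1/64 ⇒ -17/1024
12 of 15 · RBBBBBBRBBBR · max L -9/512 · min R -17/1024 ⇒ -35/2048
13 of 15 · RBBBBBBRBBBRB · max L -35/2048 · min R -17/1024 ⇒ -69/4096
14 of 15 · RBBBBBBRBBBRBB · max L -69/4096 · min R -17/1024 ⇒ -137/8192
15 of 15 · RBBBBBBRBBBRBBR · max L -69/4096 · min R -137/8192 ⇒ -275/16384

-275/16384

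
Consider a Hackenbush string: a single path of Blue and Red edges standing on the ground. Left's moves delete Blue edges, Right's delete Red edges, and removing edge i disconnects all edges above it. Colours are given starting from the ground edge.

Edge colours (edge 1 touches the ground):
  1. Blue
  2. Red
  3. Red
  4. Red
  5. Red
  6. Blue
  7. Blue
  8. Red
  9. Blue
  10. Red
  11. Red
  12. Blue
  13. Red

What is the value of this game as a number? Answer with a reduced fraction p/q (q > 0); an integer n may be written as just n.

v(B) = { 0 | · } so 1
v(BR) = { 0 | 1 } so 1/2
v(BRR) = { 0 | 1/2 1 } so 1/4
v(BRRR) = { 0 | 1/4 1/2 1 } so 1/8
v(BRRRR) = { 0 | 1/8 1/4 1/2 1 } so 1/16
v(BRRRRB) = { 0 1/16 | 1/8 1/4 1/2 1 } so 3/32
v(BRRRRBB) = { 0 1/16 3/32 | 1/8 1/4 1/2 1 } so 7/64
v(BRRRRBBR) = { 0 1/16 3/32 | 7/64 1/8 1/4 1/2 1 } so 13/128
v(BRRRRBBRB) = { 0 1/16 3/32 13/128 | 7/64 1/8 1/4 1/2 1 } so 27/256
v(BRRRRBBRBR) = { 0 1/16 3/32 13/128 | 27/256 7/64 1/8 1/4 1/2 1 } so 53/512
v(BRRRRBBRBRR) = { 0 1/16 3/32 13/128 | 53/512 27/256 7/64 1/8 1/4 1/2 1 } so 105/1024
v(BRRRRBBRBRRB) = { 0 1/16 3/32 13/128 105/1024 | 53/512 27/256 7/64 1/8 1/4 1/2 1 } so 211/2048
v(BRRRRBBRBRRBR) = { 0 1/16 3/32 13/128 105/1024 | 211/2048 53/512 27/256 7/64 1/8 1/4 1/2 1 } so 421/4096

421/4096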